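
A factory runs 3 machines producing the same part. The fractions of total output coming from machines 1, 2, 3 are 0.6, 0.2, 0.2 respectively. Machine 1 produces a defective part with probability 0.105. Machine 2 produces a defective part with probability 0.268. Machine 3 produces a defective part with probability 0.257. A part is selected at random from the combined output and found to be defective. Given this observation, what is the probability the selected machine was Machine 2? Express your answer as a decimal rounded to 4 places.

P(defective|M1) = 0.105; P(defective|M2) = 0.268; P(defective|M3) = 0.257.
Prior × likelihood for each source: 0.6·0.105=0.06300, 0.2·0.268=0.05360, 0.2·0.257=0.05140. Summing gives P(defective) = 0.16800.
P(Machine 2 | defective) = 0.05360 / 0.16800 = 0.3190.

Posterior probability ≈ 0.3190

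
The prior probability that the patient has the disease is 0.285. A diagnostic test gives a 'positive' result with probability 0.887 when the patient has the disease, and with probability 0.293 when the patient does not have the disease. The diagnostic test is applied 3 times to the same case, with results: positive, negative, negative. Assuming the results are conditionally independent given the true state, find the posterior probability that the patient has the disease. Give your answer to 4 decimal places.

With H the event that the patient has the disease, the joint likelihood of the observed sequence is P(data|H) = 0.887·0.113·0.113 = 0.011326 and P(data|¬H) = 0.293·0.707·0.707 = 0.14646.
Bayes: P(H|data) = 0.285·0.011326 / (0.285·0.011326 + 0.715·0.14646) = 0.0032279/0.10794 = 0.0299.

Posterior P(H) ≈ 0.0299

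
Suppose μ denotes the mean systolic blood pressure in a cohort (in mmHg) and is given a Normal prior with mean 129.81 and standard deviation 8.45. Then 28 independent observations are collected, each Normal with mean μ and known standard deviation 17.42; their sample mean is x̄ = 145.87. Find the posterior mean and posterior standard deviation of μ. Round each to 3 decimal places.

Posterior mean ≈ 143.754; posterior SD ≈ 3.067

Prior precision 1/τ₀² = 1/8.45² = 0.0140051; data precision n/σ² = 28/17.42² = 0.0922703.
Posterior precision = 0.0140051 + 0.0922703 = 0.106275, giving posterior SD = 1/√0.106275 = 3.067.
Posterior mean = (0.0140051·129.81 + 0.0922703·145.87) / 0.106275 = 143.754.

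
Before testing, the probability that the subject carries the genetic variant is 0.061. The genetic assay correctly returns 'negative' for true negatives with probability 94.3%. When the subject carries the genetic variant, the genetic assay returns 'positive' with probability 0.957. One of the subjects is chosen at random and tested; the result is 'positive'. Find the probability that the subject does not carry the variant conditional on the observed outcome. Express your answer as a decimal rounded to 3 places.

P(¬H | E) ≈ 0.478

Write H for 'the subject carries the genetic variant'. Prior odds H:¬H = 0.061/0.939 = 0.064963. For the 'positive' outcome, the likelihood ratio is 0.957/0.057 = 16.789.
Posterior odds = 0.064963 × 16.789 = 1.0907, so P(H|E) = 1.0907/(1+1.0907) = 0.522. Then P(¬H|E) = 1 − 0.522 = 0.478.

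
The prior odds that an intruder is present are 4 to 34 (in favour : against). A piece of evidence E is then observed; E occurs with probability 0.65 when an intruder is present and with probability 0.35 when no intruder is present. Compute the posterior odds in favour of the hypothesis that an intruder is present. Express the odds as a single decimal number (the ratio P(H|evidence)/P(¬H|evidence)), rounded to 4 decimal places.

Prior odds = 4/34 = 0.11765. In log-odds, ln(0.11765) = -2.1401.
Add log likelihood ratio: ln(1.8571) = 0.61904.
Posterior log-odds = -1.5210, so posterior odds = exp(-1.5210) = 0.21849.

Posterior odds ≈ 0.2185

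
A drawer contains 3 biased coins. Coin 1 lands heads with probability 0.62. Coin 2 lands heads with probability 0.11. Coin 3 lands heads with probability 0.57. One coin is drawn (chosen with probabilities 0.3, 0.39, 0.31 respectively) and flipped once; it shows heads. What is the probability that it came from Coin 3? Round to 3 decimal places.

Tabulate prior·likelihood by source: [1] prior 0.3, lik 0.62, product 0.1860; [2] prior 0.39, lik 0.11, product 0.04290; [3] prior 0.31, lik 0.57, product 0.1767.
Normalizing constant = 0.40560; the posterior for Coin 3 is its product over the sum, 0.1767/0.40560 = 0.436.

Posterior probability ≈ 0.436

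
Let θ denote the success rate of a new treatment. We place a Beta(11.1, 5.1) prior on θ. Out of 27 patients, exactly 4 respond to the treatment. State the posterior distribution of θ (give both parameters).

Observing 4 successes and 23 failures updates Beta(11.1, 5.1) by adding the success and failure counts to the two shape parameters: α = 11.1+4 = 15.1, β = 5.1+23 = 28.1.

Posterior: Beta(15.1, 28.1)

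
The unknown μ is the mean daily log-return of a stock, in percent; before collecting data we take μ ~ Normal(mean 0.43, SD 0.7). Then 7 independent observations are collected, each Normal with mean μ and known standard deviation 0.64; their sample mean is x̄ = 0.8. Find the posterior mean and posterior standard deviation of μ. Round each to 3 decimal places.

With known σ, the Normal prior is conjugate. Weight on the data is w = (n/σ²)/(n/σ² + 1/τ₀²) = 17.0898/(17.0898+2.04082) = 0.89332.
Posterior mean = w·x̄ + (1−w)·μ₀ = 0.89332·0.8 + 0.10668·0.43 = 0.761. Posterior variance = 1/(17.0898+2.04082) = 0.0522721, so SD = 0.229.

Posterior mean ≈ 0.761; posterior SD ≈ 0.229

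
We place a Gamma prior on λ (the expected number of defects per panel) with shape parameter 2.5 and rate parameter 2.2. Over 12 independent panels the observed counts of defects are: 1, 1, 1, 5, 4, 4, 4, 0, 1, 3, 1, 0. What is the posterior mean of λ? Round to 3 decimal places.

Posterior mean ≈ 1.937

The Poisson likelihood adds the total count to the shape and the number of exposure periods to the rate. Here ∑xᵢ = 25 and n = 12, so shape 2.5→27.5 and rate 2.2→14.2.
E[λ | data] = 27.5/14.2 = 1.937.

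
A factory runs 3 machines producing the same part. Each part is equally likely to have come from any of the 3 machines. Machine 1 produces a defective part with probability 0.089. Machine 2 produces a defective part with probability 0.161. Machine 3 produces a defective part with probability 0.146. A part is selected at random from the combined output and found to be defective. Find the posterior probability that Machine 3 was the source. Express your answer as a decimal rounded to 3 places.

Posterior probability ≈ 0.369

Tabulate prior·likelihood by source: [1] prior 0.333333, lik 0.089, product 0.02967; [2] prior 0.333333, lik 0.161, product 0.05367; [3] prior 0.333333, lik 0.146, product 0.04867.
Normalizing constant = 0.13200; the posterior for Machine 3 is its product over the sum, 0.04867/0.13200 = 0.369.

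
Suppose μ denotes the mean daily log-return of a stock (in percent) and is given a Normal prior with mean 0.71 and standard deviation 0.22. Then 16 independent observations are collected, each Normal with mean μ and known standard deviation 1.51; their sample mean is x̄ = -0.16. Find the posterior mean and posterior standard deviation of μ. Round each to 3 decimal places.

With known σ, the Normal prior is conjugate. Weight on the data is w = (n/σ²)/(n/σ² + 1/τ₀²) = 7.01724/(7.01724+20.6612) = 0.25353.
Posterior mean = w·x̄ + (1−w)·μ₀ = 0.25353·-0.16 + 0.74647·0.71 = 0.489. Posterior variance = 1/(7.01724+20.6612) = 0.0361293, so SD = 0.190.

Posterior mean ≈ 0.489; posterior SD ≈ 0.190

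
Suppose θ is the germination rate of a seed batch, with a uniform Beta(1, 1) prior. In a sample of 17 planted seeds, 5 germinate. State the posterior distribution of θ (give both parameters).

Posterior: Beta(6, 13)

Observing 5 successes and 12 failures updates Beta(1, 1) by adding the success and failure counts to the two shape parameters: α = 1+5 = 6, β = 1+12 = 13.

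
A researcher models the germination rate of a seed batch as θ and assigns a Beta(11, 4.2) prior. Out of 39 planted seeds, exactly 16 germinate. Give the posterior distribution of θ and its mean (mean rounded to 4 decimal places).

Posterior: Beta(27, 27.2); mean ≈ 0.4982

Observing 16 successes and 23 failures updates Beta(11, 4.2) by adding the success and failure counts to the two shape parameters: α = 11+16 = 27, β = 4.2+23 = 27.2.
E[θ | data] = 27/(27+27.2) = 0.4982.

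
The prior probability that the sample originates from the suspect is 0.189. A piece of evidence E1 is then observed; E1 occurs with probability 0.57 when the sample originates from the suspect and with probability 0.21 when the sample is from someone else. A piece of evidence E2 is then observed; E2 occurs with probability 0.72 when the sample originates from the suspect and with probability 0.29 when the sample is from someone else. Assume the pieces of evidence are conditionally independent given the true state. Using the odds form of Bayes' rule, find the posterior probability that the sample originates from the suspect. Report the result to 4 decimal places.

Prior odds = 0.189/(1−0.189) = 0.23305. In log-odds, ln(0.23305) = -1.4565.
Add log likelihood ratios: ln(2.7143) + ln(2.4828) = 1.9079.
Posterior log-odds = 0.45138, so posterior odds = exp(0.45138) = 1.5705. Converting, P(H|E) = 1.5705/2.5705 = 0.6110.

Posterior probability ≈ 0.6110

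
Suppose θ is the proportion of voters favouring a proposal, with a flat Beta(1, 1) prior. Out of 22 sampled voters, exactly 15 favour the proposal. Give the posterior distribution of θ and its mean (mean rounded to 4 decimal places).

Posterior: Beta(16, 8); mean ≈ 0.6667

Observing 15 successes and 7 failures updates Beta(1, 1) by adding the success and failure counts to the two shape parameters: α = 1+15 = 16, β = 1+7 = 8.
Posterior mean = α/(α+β) = 16/24 = 0.6667.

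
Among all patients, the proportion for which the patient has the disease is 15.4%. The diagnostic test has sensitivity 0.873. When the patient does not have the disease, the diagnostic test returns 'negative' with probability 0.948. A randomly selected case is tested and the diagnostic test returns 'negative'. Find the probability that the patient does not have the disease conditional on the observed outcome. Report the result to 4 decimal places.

P(¬H | E) ≈ 0.9762

Write H for 'the patient has the disease'. Prior odds H:¬H = 0.154/0.846 = 0.18203. For the 'negative' outcome, the likelihood ratio is 0.127/0.948 = 0.13397.
Posterior odds = 0.18203 × 0.13397 = 0.024386, so P(H|E) = 0.024386/(1+0.024386) = 0.0238. Then P(¬H|E) = 1 − 0.0238 = 0.9762.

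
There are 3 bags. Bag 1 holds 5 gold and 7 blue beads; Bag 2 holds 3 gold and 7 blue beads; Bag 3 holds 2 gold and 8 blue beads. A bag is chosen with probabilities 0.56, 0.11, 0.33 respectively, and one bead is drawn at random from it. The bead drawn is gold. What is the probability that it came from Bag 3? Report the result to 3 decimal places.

Posterior probability ≈ 0.199

Tabulate prior·likelihood by source: [1] prior 0.56, lik 0.4167, product 0.2333; [2] prior 0.11, lik 0.3, product 0.03300; [3] prior 0.33, lik 0.2, product 0.06600.
Normalizing constant = 0.33233; the posterior for Bag 3 is its product over the sum, 0.06600/0.33233 = 0.199.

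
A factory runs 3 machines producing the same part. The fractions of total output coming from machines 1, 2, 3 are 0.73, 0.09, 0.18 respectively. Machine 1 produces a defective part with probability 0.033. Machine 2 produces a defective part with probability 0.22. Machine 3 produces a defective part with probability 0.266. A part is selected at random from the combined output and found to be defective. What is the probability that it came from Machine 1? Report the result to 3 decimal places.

Posterior probability ≈ 0.263

P(defective|M1) = 0.033; P(defective|M2) = 0.22; P(defective|M3) = 0.266.
Prior × likelihood for each source: 0.73·0.033=0.02409, 0.09·0.22=0.01980, 0.18·0.266=0.04788. Summing gives P(defective) = 0.091770.
P(Machine 1 | defective) = 0.02409 / 0.091770 = 0.263.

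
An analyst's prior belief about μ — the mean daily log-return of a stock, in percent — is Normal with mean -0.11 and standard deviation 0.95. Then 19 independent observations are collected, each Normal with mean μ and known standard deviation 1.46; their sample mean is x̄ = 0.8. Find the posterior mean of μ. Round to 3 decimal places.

With known σ, the Normal prior is conjugate. Weight on the data is w = (n/σ²)/(n/σ² + 1/τ₀²) = 8.91349/(8.91349+1.10803) = 0.88943.
Posterior mean = w·x̄ + (1−w)·μ₀ = 0.88943·0.8 + 0.11057·-0.11 = 0.699.

Posterior mean ≈ 0.699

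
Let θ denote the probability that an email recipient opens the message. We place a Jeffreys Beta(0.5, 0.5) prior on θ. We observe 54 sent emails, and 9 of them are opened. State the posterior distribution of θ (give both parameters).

Observing 9 successes and 45 failures updates Beta(0.5, 0.5) by adding the success and failure counts to the two shape parameters: α = 0.5+9 = 9.5, β = 0.5+45 = 45.5.

Posterior: Beta(9.5, 45.5)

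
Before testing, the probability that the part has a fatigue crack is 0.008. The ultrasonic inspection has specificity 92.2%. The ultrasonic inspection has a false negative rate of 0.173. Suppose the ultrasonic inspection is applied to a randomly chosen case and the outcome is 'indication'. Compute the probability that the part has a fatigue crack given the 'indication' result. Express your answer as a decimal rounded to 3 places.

Write H for 'the part has a fatigue crack'. Prior odds H:¬H = 0.008/0.992 = 0.0080645. For the 'indication' outcome, the likelihood ratio is 0.827/0.078 = 10.603.
Posterior odds = 0.0080645 × 10.603 = 0.085505, so P(H|E) = 0.085505/(1+0.085505) = 0.079.

P(H | E) ≈ 0.079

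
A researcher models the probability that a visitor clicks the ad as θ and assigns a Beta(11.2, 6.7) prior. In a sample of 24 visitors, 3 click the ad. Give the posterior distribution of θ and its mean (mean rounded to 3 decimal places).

Posterior: Beta(14.2, 27.7); mean ≈ 0.339

Observing 3 successes and 21 failures updates Beta(11.2, 6.7) by adding the success and failure counts to the two shape parameters: α = 11.2+3 = 14.2, β = 6.7+21 = 27.7.
E[θ | data] = 14.2/(14.2+27.7) = 0.339.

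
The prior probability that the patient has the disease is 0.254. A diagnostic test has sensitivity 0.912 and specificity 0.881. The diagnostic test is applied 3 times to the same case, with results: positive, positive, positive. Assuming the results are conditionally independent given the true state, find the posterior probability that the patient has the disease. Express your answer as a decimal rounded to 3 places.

With H the event that the patient has the disease, the joint likelihood of the observed sequence is P(data|H) = 0.912·0.912·0.912 = 0.75855 and P(data|¬H) = 0.119·0.119·0.119 = 0.0016852.
Bayes: P(H|data) = 0.254·0.75855 / (0.254·0.75855 + 0.746·0.0016852) = 0.19267/0.19393 = 0.9935.

Posterior P(H) ≈ 0.994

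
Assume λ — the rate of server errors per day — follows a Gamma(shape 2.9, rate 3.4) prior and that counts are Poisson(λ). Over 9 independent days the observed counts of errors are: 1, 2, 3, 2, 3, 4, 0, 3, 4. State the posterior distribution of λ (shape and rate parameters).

Total count ∑xᵢ = 22 over n = 9 days.
Gamma is conjugate to the Poisson likelihood: posterior is Gamma(shape = 2.9+22 = 24.9, rate = 3.4+9 = 12.4).

Posterior: Gamma(shape=24.9, rate=12.4)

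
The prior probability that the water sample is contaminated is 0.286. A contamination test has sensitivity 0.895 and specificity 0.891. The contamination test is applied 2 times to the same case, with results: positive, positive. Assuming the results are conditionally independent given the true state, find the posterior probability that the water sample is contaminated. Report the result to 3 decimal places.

Posterior P(H) ≈ 0.964

Let H be the event that the water sample is contaminated; start with P(H) = 0.286. P('positive'|H) = 0.895, P('positive'|¬H) = 0.109.
Update on result 1 ('positive'): P(H) ← 0.895·0.2860 / (0.895·0.2860 + 0.109·0.7140) = 0.25597/0.33380 = 0.7668.
Update on result 2 ('positive'): P(H) ← 0.895·0.7668 / (0.895·0.7668 + 0.109·0.2332) = 0.68633/0.71174 = 0.9643.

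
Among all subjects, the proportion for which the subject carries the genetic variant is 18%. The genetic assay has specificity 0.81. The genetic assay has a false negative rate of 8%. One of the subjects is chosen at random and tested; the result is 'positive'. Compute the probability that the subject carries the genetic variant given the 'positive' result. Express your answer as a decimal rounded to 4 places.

Write H for 'the subject carries the genetic variant'. Prior odds H:¬H = 0.18/0.82 = 0.21951. For the 'positive' outcome, the likelihood ratio is 0.92/0.19 = 4.8421.
Posterior odds = 0.21951 × 4.8421 = 1.0629, so P(H|E) = 1.0629/(1+1.0629) = 0.5152.

P(H | E) ≈ 0.5152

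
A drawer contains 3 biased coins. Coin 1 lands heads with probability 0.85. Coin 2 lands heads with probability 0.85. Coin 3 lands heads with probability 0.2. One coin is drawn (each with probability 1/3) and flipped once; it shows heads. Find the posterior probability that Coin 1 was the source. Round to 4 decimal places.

Posterior probability ≈ 0.4474

Tabulate prior·likelihood by source: [1] prior 0.333333, lik 0.85, product 0.2833; [2] prior 0.333333, lik 0.85, product 0.2833; [3] prior 0.333333, lik 0.2, product 0.06667.
Normalizing constant = 0.63333; the posterior for Coin 1 is its product over the sum, 0.2833/0.63333 = 0.4474.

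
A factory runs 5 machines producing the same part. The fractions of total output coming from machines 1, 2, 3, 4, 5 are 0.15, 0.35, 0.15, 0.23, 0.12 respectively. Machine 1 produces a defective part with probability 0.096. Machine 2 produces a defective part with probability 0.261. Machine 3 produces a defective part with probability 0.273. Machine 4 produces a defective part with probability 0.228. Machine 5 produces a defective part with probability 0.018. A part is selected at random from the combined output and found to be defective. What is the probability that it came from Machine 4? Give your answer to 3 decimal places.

Posterior probability ≈ 0.261

Tabulate prior·likelihood by source: [1] prior 0.15, lik 0.096, product 0.01440; [2] prior 0.35, lik 0.261, product 0.09135; [3] prior 0.15, lik 0.273, product 0.04095; [4] prior 0.23, lik 0.228, product 0.05244; [5] prior 0.12, lik 0.018, product 0.002160.
Normalizing constant = 0.20130; the posterior for Machine 4 is its product over the sum, 0.05244/0.20130 = 0.261.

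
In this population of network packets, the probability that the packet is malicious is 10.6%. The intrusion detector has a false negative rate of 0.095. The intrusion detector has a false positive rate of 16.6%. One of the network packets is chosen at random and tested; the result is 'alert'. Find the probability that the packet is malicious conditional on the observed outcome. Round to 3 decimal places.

Write H for 'the packet is malicious'. Prior odds H:¬H = 0.106/0.894 = 0.11857. For the 'alert' outcome, the likelihood ratio is 0.905/0.166 = 5.4518.
Posterior odds = 0.11857 × 5.4518 = 0.64641, so P(H|E) = 0.64641/(1+0.64641) = 0.393.

P(H | E) ≈ 0.393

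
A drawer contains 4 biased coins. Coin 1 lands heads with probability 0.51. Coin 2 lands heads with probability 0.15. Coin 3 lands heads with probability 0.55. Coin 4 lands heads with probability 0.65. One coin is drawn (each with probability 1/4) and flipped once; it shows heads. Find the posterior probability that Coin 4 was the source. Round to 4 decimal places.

Posterior probability ≈ 0.3495

Tabulate prior·likelihood by source: [1] prior 0.25, lik 0.51, product 0.1275; [2] prior 0.25, lik 0.15, product 0.03750; [3] prior 0.25, lik 0.55, product 0.1375; [4] prior 0.25, lik 0.65, product 0.1625.
Normalizing constant = 0.46500; the posterior for Coin 4 is its product over the sum, 0.1625/0.46500 = 0.3495.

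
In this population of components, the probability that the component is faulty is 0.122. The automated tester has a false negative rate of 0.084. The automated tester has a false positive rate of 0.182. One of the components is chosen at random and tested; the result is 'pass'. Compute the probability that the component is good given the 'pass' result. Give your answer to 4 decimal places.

Write H for 'the component is faulty'. Prior odds H:¬H = 0.122/0.878 = 0.13895. For the 'pass' outcome, the likelihood ratio is 0.084/0.818 = 0.10269.
Posterior odds = 0.13895 × 0.10269 = 0.014269, so P(H|E) = 0.014269/(1+0.014269) = 0.0141. Then P(¬H|E) = 1 − 0.0141 = 0.9859.

P(¬H | E) ≈ 0.9859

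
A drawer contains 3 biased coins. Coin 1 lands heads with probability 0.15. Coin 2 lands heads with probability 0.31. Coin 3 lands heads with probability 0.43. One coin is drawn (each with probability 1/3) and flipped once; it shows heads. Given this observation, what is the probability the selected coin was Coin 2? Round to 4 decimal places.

P(heads|C1) = 0.15; P(heads|C2) = 0.31; P(heads|C3) = 0.43.
Prior × likelihood for each source: 0.333333·0.15=0.05000, 0.333333·0.31=0.1033, 0.333333·0.43=0.1433. Summing gives P(heads) = 0.29667.
P(Coin 2 | heads) = 0.1033 / 0.29667 = 0.3483.

Posterior probability ≈ 0.3483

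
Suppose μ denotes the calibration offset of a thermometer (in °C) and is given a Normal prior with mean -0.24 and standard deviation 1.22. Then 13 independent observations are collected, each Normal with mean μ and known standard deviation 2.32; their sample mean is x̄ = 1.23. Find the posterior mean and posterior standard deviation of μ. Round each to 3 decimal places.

Prior precision 1/τ₀² = 1/1.22² = 0.671862; data precision n/σ² = 13/2.32² = 2.41528.
Posterior precision = 0.671862 + 2.41528 = 3.08714, giving posterior SD = 1/√3.08714 = 0.569.
Posterior mean = (0.671862·-0.24 + 2.41528·1.23) / 3.08714 = 0.910.

Posterior mean ≈ 0.910; posterior SD ≈ 0.569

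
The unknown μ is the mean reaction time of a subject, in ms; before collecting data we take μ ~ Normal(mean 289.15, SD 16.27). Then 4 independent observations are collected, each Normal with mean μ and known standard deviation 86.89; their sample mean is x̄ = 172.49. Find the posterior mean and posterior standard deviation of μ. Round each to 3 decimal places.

With known σ, the Normal prior is conjugate. Weight on the data is w = (n/σ²)/(n/σ² + 1/τ₀²) = 0.00052981/(0.00052981+0.00377768) = 0.12300.
Posterior mean = w·x̄ + (1−w)·μ₀ = 0.12300·172.49 + 0.87700·289.15 = 274.801. Posterior variance = 1/(0.00052981+0.00377768) = 232.154, so SD = 15.237.

Posterior mean ≈ 274.801; posterior SD ≈ 15.237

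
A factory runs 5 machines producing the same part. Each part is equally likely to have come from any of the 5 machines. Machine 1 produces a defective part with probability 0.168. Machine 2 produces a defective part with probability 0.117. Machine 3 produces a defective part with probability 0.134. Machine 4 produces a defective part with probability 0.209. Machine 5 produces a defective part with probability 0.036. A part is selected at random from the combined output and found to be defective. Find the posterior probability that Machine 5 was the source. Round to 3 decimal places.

Posterior probability ≈ 0.054

P(defective|M1) = 0.168; P(defective|M2) = 0.117; P(defective|M3) = 0.134; P(defective|M4) = 0.209; P(defective|M5) = 0.036.
Prior × likelihood for each source: 0.2·0.168=0.03360, 0.2·0.117=0.02340, 0.2·0.134=0.02680, 0.2·0.209=0.04180, 0.2·0.036=0.007200. Summing gives P(defective) = 0.13280.
P(Machine 5 | defective) = 0.007200 / 0.13280 = 0.054.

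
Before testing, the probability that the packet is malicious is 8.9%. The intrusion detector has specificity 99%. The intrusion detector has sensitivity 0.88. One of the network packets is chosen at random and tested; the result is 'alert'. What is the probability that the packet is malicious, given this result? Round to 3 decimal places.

Let H be the event that the packet is malicious. P(H) = 0.089, so P(¬H) = 0.911. With E the 'alert' result, P(E|H) = 0.88 and P(E|¬H) = 0.01.
P(E) = 0.88·0.089 + 0.01·0.911 = 0.078320 + 0.0091100 = 0.087430.
By Bayes' theorem, P(H|E) = 0.078320 / 0.087430 = 0.896.

P(H | E) ≈ 0.896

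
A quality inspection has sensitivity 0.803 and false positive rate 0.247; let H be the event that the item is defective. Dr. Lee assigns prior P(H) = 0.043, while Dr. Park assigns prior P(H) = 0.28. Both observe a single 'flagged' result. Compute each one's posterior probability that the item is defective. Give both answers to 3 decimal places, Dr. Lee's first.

Dr. Lee: 0.127; Dr. Park: 0.558

The likelihood ratio for a 'flagged' result is 0.803/0.247 = 3.2510.
Dr. Lee: prior odds 0.043/0.957 = 0.044932; posterior odds 0.14607; posterior probability 0.127.
Dr. Park: prior odds 0.28/0.72 = 0.38889; posterior odds 1.2643; posterior probability 0.558.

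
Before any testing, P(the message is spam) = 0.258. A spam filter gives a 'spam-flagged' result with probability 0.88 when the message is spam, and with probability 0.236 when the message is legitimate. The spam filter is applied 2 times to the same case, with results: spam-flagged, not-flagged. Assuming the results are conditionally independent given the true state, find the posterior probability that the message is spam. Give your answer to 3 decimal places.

With H the event that the message is spam, the joint likelihood of the observed sequence is P(data|H) = 0.88·0.12 = 0.10560 and P(data|¬H) = 0.236·0.764 = 0.18030.
Bayes: P(H|data) = 0.258·0.10560 / (0.258·0.10560 + 0.742·0.18030) = 0.027245/0.16103 = 0.1692.

Posterior P(H) ≈ 0.169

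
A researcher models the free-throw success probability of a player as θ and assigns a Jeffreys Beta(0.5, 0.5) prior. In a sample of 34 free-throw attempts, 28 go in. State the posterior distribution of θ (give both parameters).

Posterior: Beta(28.5, 6.5)

Observing 28 successes and 6 failures updates Beta(0.5, 0.5) by adding the success and failure counts to the two shape parameters: α = 0.5+28 = 28.5, β = 0.5+6 = 6.5.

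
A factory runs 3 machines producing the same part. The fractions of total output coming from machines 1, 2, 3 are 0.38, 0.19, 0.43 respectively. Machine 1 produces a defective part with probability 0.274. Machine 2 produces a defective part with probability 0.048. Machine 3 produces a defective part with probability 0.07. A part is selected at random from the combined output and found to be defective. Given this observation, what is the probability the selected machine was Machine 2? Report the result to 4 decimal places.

Tabulate prior·likelihood by source: [1] prior 0.38, lik 0.274, product 0.1041; [2] prior 0.19, lik 0.048, product 0.009120; [3] prior 0.43, lik 0.07, product 0.03010.
Normalizing constant = 0.14334; the posterior for Machine 2 is its product over the sum, 0.009120/0.14334 = 0.0636.

Posterior probability ≈ 0.0636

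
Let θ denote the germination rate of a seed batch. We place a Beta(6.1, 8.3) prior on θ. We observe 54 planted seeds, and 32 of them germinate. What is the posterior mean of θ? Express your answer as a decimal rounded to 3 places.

The binomial likelihood is conjugate to the Beta prior: with 32 successes and 22 failures, the posterior is Beta(6.1+32, 8.3+22) = Beta(38.1, 30.3).
E[θ | data] = 38.1/(38.1+30.3) = 0.557.

Posterior mean ≈ 0.557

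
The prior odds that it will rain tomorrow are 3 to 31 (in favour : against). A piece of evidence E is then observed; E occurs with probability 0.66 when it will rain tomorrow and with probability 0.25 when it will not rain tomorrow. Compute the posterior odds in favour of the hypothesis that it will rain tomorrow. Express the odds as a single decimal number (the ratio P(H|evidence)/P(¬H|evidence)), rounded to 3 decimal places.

Posterior odds ≈ 0.255

Prior odds = 3/31 = 0.096774. In log-odds, ln(0.096774) = -2.3354.
Add log likelihood ratio: ln(2.6400) = 0.97078.
Posterior log-odds = -1.3646, so posterior odds = exp(-1.3646) = 0.25548.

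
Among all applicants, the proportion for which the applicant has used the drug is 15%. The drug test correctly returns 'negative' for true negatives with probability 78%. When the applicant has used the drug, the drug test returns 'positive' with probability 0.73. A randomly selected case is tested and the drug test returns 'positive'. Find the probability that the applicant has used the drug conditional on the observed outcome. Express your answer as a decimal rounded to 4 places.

Let H be the event that the applicant has used the drug. P(H) = 0.15, so P(¬H) = 0.85. With E the 'positive' result, P(E|H) = 0.73 and P(E|¬H) = 0.22.
P(E) = 0.73·0.15 + 0.22·0.85 = 0.10950 + 0.18700 = 0.29650.
By Bayes' theorem, P(H|E) = 0.10950 / 0.29650 = 0.3693.

P(H | E) ≈ 0.3693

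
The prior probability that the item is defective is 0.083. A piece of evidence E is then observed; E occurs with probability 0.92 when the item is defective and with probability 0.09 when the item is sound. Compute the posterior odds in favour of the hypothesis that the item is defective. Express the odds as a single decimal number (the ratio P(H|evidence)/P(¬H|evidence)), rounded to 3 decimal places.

Posterior odds ≈ 0.925

Prior odds = 0.083/(1−0.083) = 0.090513.
Likelihood ratio for E = 0.92/0.09 = 10.222.
Posterior odds = prior odds × LR = 0.92524.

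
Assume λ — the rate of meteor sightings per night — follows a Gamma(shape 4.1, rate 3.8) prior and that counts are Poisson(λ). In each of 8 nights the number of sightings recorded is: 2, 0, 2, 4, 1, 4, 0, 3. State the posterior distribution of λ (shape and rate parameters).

The Poisson likelihood adds the total count to the shape and the number of exposure periods to the rate. Here ∑xᵢ = 16 and n = 8, so shape 4.1→20.1 and rate 3.8→11.8.

Posterior: Gamma(shape=20.1, rate=11.8)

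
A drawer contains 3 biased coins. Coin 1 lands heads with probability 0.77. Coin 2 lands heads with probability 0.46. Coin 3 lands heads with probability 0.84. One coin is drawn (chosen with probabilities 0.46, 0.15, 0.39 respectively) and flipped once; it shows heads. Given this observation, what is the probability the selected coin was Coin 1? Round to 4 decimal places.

P(heads|C1) = 0.77; P(heads|C2) = 0.46; P(heads|C3) = 0.84.
Prior × likelihood for each source: 0.46·0.77=0.3542, 0.15·0.46=0.06900, 0.39·0.84=0.3276. Summing gives P(heads) = 0.75080.
P(Coin 1 | heads) = 0.3542 / 0.75080 = 0.4718.

Posterior probability ≈ 0.4718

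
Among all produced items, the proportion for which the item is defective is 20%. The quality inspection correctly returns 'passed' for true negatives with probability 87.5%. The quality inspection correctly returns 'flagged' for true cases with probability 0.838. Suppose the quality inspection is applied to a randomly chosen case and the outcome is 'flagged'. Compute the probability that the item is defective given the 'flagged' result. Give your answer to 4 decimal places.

Write H for 'the item is defective'. Prior odds H:¬H = 0.2/0.8 = 0.25000. For the 'flagged' outcome, the likelihood ratio is 0.838/0.125 = 6.7040.
Posterior odds = 0.25000 × 6.7040 = 1.6760, so P(H|E) = 1.6760/(1+1.6760) = 0.6263.

P(H | E) ≈ 0.6263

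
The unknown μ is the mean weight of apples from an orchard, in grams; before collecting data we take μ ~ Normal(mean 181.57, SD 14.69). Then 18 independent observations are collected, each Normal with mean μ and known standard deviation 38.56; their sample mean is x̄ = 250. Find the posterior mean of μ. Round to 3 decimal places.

Prior precision 1/τ₀² = 1/14.69² = 0.00463400; data precision n/σ² = 18/38.56² = 0.0121059.
Posterior precision = 0.00463400 + 0.0121059 = 0.0167399.
Posterior mean = (0.00463400·181.57 + 0.0121059·250) / 0.0167399 = 231.057.

Posterior mean ≈ 231.057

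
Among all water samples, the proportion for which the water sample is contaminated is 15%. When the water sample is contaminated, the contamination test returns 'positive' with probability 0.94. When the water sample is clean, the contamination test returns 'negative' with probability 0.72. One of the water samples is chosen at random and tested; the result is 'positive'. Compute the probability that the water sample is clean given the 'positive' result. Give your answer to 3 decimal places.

Let H be the event that the water sample is contaminated. P(H) = 0.15, so P(¬H) = 0.85. With E the 'positive' result, P(E|H) = 0.94 and P(E|¬H) = 0.28.
P(E) = 0.94·0.15 + 0.28·0.85 = 0.14100 + 0.23800 = 0.37900.
By Bayes' theorem, P(H|E) = 0.14100 / 0.37900 = 0.372. Hence P(¬H|E) = 1 − 0.372 = 0.628.

P(¬H | E) ≈ 0.628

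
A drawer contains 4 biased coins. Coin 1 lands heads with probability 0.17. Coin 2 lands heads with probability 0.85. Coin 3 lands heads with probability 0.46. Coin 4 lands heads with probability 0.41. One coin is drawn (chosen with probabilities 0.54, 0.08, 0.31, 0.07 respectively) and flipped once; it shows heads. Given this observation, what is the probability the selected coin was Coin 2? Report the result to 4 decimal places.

Posterior probability ≈ 0.2054

Tabulate prior·likelihood by source: [1] prior 0.54, lik 0.17, product 0.09180; [2] prior 0.08, lik 0.85, product 0.06800; [3] prior 0.31, lik 0.46, product 0.1426; [4] prior 0.07, lik 0.41, product 0.02870.
Normalizing constant = 0.33110; the posterior for Coin 2 is its product over the sum, 0.06800/0.33110 = 0.2054.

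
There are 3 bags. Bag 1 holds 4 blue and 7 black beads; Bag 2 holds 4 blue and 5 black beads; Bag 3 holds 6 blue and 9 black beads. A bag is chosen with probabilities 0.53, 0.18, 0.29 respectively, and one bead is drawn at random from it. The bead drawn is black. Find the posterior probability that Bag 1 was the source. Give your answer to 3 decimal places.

P(black|Bag 1) = 0.6364; P(black|Bag 2) = 0.5556; P(black|Bag 3) = 0.6.
Prior × likelihood for each source: 0.53·0.6364=0.3373, 0.18·0.5556=0.1000, 0.29·0.6=0.1740. Summing gives P(black) = 0.61127.
P(Bag 1 | black) = 0.3373 / 0.61127 = 0.552.

Posterior probability ≈ 0.552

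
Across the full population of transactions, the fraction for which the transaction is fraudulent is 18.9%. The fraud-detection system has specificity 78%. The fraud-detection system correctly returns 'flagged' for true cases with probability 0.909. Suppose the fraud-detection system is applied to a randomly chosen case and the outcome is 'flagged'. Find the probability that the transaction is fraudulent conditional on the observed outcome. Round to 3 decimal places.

P(H | E) ≈ 0.491

Write H for 'the transaction is fraudulent'. Prior odds H:¬H = 0.189/0.811 = 0.23305. For the 'flagged' outcome, the likelihood ratio is 0.909/0.22 = 4.1318.
Posterior odds = 0.23305 × 4.1318 = 0.96290, so P(H|E) = 0.96290/(1+0.96290) = 0.491.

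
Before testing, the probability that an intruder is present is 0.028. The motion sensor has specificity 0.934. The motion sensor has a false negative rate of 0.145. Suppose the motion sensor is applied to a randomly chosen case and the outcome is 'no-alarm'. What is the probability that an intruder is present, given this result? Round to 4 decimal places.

Let H be the event that an intruder is present. P(H) = 0.028, so P(¬H) = 0.972. With E the 'no-alarm' result, P(E|H) = 0.145 and P(E|¬H) = 0.934.
P(E) = 0.145·0.028 + 0.934·0.972 = 0.0040600 + 0.90785 = 0.91191.
By Bayes' theorem, P(H|E) = 0.0040600 / 0.91191 = 0.0045.

P(H | E) ≈ 0.0045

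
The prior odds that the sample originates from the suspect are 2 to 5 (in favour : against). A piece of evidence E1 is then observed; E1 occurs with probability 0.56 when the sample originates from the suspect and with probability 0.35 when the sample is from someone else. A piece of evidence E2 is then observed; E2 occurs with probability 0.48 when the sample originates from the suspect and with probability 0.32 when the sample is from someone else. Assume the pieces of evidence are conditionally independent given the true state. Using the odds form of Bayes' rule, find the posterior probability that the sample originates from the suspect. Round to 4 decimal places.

Posterior probability ≈ 0.4898

Prior odds = 2/5 = 0.40000. In log-odds, ln(0.40000) = -0.91629.
Add log likelihood ratios: ln(1.6000) + ln(1.5000) = 0.87547.
Posterior log-odds = -0.040822, so posterior odds = exp(-0.040822) = 0.96000. Converting, P(H|E) = 0.96000/1.9600 = 0.4898.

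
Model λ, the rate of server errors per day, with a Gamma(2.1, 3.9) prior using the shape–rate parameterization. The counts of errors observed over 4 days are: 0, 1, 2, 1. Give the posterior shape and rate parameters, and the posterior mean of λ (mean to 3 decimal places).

Total count ∑xᵢ = 4 over n = 4 days.
Gamma is conjugate to the Poisson likelihood: posterior is Gamma(shape = 2.1+4 = 6.1, rate = 3.9+4 = 7.9).
E[λ | data] = 6.1/7.9 = 0.772.

Posterior: Gamma(shape=6.1, rate=7.9); mean ≈ 0.772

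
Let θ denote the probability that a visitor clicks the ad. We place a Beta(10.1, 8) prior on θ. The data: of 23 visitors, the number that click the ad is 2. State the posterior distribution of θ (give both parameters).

Posterior: Beta(12.1, 29)

Observing 2 successes and 21 failures updates Beta(10.1, 8) by adding the success and failure counts to the two shape parameters: α = 10.1+2 = 12.1, β = 8+21 = 29.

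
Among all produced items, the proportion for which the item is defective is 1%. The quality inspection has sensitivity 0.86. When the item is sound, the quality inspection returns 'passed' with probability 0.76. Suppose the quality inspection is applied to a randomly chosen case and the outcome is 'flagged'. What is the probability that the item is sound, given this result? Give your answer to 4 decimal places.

Let H be the event that the item is defective. P(H) = 0.01, so P(¬H) = 0.99. With E the 'flagged' result, P(E|H) = 0.86 and P(E|¬H) = 0.24.
P(E) = 0.86·0.01 + 0.24·0.99 = 0.0086000 + 0.23760 = 0.24620.
By Bayes' theorem, P(H|E) = 0.0086000 / 0.24620 = 0.0349. Hence P(¬H|E) = 1 − 0.0349 = 0.9651.

P(¬H | E) ≈ 0.9651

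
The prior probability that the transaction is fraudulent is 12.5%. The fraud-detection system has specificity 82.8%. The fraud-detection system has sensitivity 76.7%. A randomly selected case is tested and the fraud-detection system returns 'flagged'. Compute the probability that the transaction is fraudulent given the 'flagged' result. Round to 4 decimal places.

P(H | E) ≈ 0.3891

Write H for 'the transaction is fraudulent'. Prior odds H:¬H = 0.125/0.875 = 0.14286. For the 'flagged' outcome, the likelihood ratio is 0.767/0.172 = 4.4593.
Posterior odds = 0.14286 × 4.4593 = 0.63704, so P(H|E) = 0.63704/(1+0.63704) = 0.3891.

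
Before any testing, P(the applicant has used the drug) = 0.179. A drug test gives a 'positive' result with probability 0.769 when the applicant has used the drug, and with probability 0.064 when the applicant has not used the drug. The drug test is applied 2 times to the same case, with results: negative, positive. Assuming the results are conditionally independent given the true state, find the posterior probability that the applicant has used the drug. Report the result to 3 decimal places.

Posterior P(H) ≈ 0.393

Let H be the event that the applicant has used the drug; start with P(H) = 0.179. P('positive'|H) = 0.769, P('positive'|¬H) = 0.064.
Update on result 1 ('negative'): P(H) ← 0.231·0.1790 / (0.231·0.1790 + 0.936·0.8210) = 0.041349/0.80980 = 0.0511.
Update on result 2 ('positive'): P(H) ← 0.769·0.0511 / (0.769·0.0511 + 0.064·0.9489) = 0.039265/0.099998 = 0.3927.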